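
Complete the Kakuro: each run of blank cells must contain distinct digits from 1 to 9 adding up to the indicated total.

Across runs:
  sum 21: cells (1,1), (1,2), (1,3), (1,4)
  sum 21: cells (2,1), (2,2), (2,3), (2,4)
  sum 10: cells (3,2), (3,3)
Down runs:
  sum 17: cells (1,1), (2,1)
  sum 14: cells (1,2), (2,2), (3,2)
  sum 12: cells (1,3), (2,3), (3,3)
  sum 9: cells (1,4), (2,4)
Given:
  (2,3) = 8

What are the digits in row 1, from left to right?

8, 4, 3, 6

17 in 2 cells must be {8,9}.
Given what's placed, (2,1) must be 9 to fit the 21 across and 17 down.
(1,1) = 17 − 9 = 8 completes the 17 down.
Nothing is forced directly, so branch on (2,4), whose candidates are 1 or 3. If (2,4) = 1: then (1,4) would have to be in {1,2,3,4,5,6,7,9} for the 21 across but in {8} for the 9 down — contradiction. So (2,4) = 3.
(1,4) = 9 − 3 = 6 completes the 9 down.
(2,2) = 21 − 20 = 1 completes the 21 across.
(1,3) = 3: the only remaining digit allowed by both the 21 across and the 12 down.
(3,3) = 12 − 11 = 1 completes the 12 down.
(1,2) = 21 − 17 = 4 completes the 21 across.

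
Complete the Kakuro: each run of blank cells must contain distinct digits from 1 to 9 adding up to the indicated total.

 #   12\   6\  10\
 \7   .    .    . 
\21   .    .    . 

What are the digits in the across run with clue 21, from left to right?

8, 4, 9

7 in 3 cells must be {1,2,4}.
The 7 across and the 12 down share only 4, so R1C1 = 4.
R2C1 = 12 − 4 = 8 completes the 12 down.
Given what's placed, R2C2 must be 4 to fit the 21 across and 6 down.
R2C3 = 21 − 12 = 9 completes the 21 across.
R1C2 = 6 − 4 = 2 completes the 6 down.
R1C3 = 7 − 6 = 1 completes the 7 across.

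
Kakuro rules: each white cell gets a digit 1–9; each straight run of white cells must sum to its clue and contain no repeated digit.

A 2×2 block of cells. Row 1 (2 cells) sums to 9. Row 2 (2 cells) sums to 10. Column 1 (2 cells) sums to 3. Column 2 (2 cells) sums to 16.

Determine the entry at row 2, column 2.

9

3 in 2 cells must be {1,2}; 16 in 2 cells must be {7,9}.
The 9 across and the 16 down share only 7, so (1,2) = 7.
(2,2) = 16 − 7 = 9 completes the 16 down.
(1,1) = 9 − 7 = 2 completes the 9 across.
(2,1) = 10 − 9 = 1 completes the 10 across.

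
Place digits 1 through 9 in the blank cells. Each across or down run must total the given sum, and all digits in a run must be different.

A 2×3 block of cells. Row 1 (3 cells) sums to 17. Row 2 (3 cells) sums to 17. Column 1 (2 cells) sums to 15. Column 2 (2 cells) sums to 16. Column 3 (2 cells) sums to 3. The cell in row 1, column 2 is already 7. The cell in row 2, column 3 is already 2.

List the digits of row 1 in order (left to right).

9, 7, 1

16 in 2 cells must be {7,9}; 3 in 2 cells must be {1,2}.
(1,3) = 3 − 2 = 1 completes the 3 down.
(2,2) = 16 − 7 = 9 completes the 16 down.
(1,1) = 17 − 8 = 9 completes the 17 across.
(2,1) = 17 − 11 = 6 completes the 17 across.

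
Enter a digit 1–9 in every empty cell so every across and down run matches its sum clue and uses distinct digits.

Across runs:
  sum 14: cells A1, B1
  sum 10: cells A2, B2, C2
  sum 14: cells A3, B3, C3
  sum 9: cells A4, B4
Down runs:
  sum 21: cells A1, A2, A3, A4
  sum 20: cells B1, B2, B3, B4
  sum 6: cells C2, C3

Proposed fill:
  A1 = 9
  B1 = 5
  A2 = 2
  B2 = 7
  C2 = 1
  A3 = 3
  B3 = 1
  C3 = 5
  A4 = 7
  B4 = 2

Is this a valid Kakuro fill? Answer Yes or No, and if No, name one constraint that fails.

No — the down run B1–B4 sums to 15, not 20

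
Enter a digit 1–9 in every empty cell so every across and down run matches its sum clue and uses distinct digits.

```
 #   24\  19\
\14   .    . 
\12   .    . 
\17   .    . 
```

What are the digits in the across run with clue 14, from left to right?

8 6

17 in 2 cells must be {8,9}; 24 in 3 cells must be {7,8,9}.
Nothing is forced directly, so branch on R3C2, whose candidates are 8 or 9. If R3C2 = 9: that forces R3C1 = 8, R1C1 = 9, after which R1C2 would have to be in {5} for the 14 across but in {2,3,4,6,7,8} for the 19 down — contradiction. So R3C2 = 8.
R3C1 = 17 − 8 = 9 completes the 17 across.
Given what's placed, R1C1 must be 8 to fit the 14 across and 24 down.
R1C2 = 14 − 8 = 6 completes the 14 across.
R2C1 = 24 − 17 = 7 completes the 24 down.
R2C2 = 12 − 7 = 5 completes the 12 across.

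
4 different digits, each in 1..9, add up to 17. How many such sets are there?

4 distinct digits from 1–9 sum between 10 and 30.

9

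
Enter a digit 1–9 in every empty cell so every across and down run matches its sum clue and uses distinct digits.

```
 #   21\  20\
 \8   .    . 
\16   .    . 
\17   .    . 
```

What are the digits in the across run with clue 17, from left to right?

16 in 2 cells must be {7,9}; 17 in 2 cells must be {8,9}.
Nothing is forced directly, so branch on R3C1, whose candidates are 8 or 9. If R3C1 = 8: that forces R3C2 = 9, R2C2 = 7, after which R1C2 would have to be in {1,2,3,5,6,7} for the 8 across but in {4} for the 20 down — contradiction. So R3C1 = 9.
Given what's placed, R2C1 must be 7 to fit the 16 across and 21 down.
R2C2 = 16 − 7 = 9 completes the 16 across.
R3C2 = 17 − 9 = 8 completes the 17 across.
R1C1 = 21 − 16 = 5 completes the 21 down.
R1C2 = 8 − 5 = 3 completes the 8 across.

9 8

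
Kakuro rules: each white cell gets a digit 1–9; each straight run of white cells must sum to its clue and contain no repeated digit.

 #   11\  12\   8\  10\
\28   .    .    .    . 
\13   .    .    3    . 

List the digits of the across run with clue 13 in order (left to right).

R1C3 = 8 − 3 = 5 completes the 8 down.
Nothing is forced directly, so branch on R1C2, whose candidates are 8 or 9. If R1C2 = 9: then R2C2 would have to be in {1,2,4,5,7} for the 13 across but in {3} for the 12 down — contradiction. So R1C2 = 8.
R2C2 = 12 − 8 = 4 completes the 12 down.
R2C4 = 1: the only remaining digit allowed by both the 13 across and the 10 down.
R1C4 = 10 − 1 = 9 completes the 10 down.
R2C1 = 13 − 8 = 5 completes the 13 across.
R1C1 = 28 − 22 = 6 completes the 28 across.

5 4 3 1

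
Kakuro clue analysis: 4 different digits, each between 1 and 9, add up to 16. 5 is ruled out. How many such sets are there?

4

4 distinct digits from 1–9 sum between 10 and 30.
Dropping sets that contain 5.
Enumerating: {1,2,4,9}, {1,2,6,7}, {1,3,4,8}, {2,3,4,7}.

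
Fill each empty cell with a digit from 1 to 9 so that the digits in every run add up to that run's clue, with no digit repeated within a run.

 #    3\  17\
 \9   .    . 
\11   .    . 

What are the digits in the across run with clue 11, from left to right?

3 in 2 cells must be {1,2}; 17 in 2 cells must be {8,9}.
The 9 across and the 17 down share only 8, so R1C2 = 8.
The 11 across and the 3 down share only 2, so R2C1 = 2.
R2C2 = 11 − 2 = 9 completes the 11 across.
R1C1 = 9 − 8 = 1 completes the 9 across.

2 9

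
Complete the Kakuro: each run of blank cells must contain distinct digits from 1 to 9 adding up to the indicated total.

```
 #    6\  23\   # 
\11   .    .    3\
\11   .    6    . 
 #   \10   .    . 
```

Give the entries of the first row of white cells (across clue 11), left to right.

23 in 3 cells must be {6,8,9}; 3 in 2 cells must be {1,2}.
No cell is forced outright now. R1C2 can only be 8 or 9 (the digits allowed by both its 11 across and its 23 down). If R1C2 = 8: then R1C1 would have to be in {3} for the 11 across but in {1,2,4,5} for the 6 down — contradiction. So R1C2 = 9.
R1C1 = 11 − 9 = 2 completes the 11 across.
R2C1 = 6 − 2 = 4 completes the 6 down.
R2C3 = 11 − 10 = 1 completes the 11 across.
R3C2 = 23 − 15 = 8 completes the 23 down.
R3C3 = 10 − 8 = 2 completes the 10 across.

2, 9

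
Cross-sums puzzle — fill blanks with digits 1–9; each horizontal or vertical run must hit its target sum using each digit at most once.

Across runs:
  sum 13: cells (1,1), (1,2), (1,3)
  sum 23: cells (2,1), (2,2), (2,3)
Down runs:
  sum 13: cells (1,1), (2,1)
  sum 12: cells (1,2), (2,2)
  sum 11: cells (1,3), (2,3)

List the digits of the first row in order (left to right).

23 in 3 cells must be {6,8,9}.
Nothing is forced directly, so branch on (2,3), whose candidates are 6 or 8 or 9. If (2,3) = 6: that forces (1,3) = 5, (1,2) = 7, after which (2,2) would have to be in {8,9} for the 23 across but in {5} for the 12 down — contradiction. If (2,3) = 8: that forces (1,3) = 3, (2,2) = 9, after which (1,2) would have to be in {1,2,4,6,8,9} for the 13 across but in {3} for the 12 down — contradiction. So (2,3) = 9.
(1,3) = 11 − 9 = 2 completes the 11 down.
Given what's placed, (2,2) must be 8 to fit the 23 across and 12 down.
(1,2) = 12 − 8 = 4 completes the 12 down.
(2,1) = 23 − 17 = 6 completes the 23 across.
(1,1) = 13 − 6 = 7 completes the 13 across.

7, 4, 2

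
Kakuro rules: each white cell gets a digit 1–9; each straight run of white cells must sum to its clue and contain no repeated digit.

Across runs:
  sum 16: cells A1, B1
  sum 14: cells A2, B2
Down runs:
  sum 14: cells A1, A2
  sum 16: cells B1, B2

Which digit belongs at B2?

9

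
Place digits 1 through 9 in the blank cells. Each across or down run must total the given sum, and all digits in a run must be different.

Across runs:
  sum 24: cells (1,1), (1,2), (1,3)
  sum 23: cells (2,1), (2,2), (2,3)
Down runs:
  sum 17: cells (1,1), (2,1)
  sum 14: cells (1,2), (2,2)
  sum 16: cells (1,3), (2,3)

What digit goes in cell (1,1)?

9

24 in 3 cells must be {7,8,9}; 23 in 3 cells must be {6,8,9}; 17 in 2 cells must be {8,9}.
The 23 across and the 16 down share only 9, so (2,3) = 9.
(1,3) = 16 − 9 = 7 completes the 16 down.
Given what's placed, (2,1) must be 8 to fit the 23 across and 17 down.
(2,2) = 23 − 17 = 6 completes the 23 across.
(1,1) = 17 − 8 = 9 completes the 17 down.
(1,2) = 24 − 16 = 8 completes the 24 across.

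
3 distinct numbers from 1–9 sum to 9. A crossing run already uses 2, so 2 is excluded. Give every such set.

3 distinct digits from 1–9 sum between 6 and 24.
Dropping sets that contain 2.
Only one set works: {1,3,5}.

{1,3,5}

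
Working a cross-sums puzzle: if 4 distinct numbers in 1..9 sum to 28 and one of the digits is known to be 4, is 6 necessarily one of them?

No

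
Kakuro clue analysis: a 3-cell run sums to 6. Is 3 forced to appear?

Yes

The only way to make 6 from 3 distinct digits is {1,2,3}, which contains 3.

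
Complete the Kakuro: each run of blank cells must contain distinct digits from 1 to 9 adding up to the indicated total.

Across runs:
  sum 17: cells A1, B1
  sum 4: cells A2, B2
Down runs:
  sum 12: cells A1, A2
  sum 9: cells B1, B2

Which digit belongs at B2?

17 in 2 cells must be {8,9}; 4 in 2 cells must be {1,3}.
The 17 across and the 9 down share only 8, so B1 = 8.
The 4 across and the 12 down share only 3, so A2 = 3.
B2 = 4 − 3 = 1 completes the 4 across.
A1 = 17 − 8 = 9 completes the 17 across.

1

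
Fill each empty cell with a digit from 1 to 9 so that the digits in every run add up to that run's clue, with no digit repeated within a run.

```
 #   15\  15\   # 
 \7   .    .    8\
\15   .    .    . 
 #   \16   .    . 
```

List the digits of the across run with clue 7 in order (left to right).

6, 1

16 in 2 cells must be {7,9}.
The 7 across and the 15 down share only 6, so R1C1 = 6.
R1C2 = 7 − 6 = 1 completes the 7 across.
R2C1 = 15 − 6 = 9 completes the 15 down.
R2C2 = 5: the only remaining digit allowed by both the 15 across and the 15 down.
R2C3 = 15 − 14 = 1 completes the 15 across.
R3C2 = 15 − 6 = 9 completes the 15 down.
R3C3 = 16 − 9 = 7 completes the 16 across.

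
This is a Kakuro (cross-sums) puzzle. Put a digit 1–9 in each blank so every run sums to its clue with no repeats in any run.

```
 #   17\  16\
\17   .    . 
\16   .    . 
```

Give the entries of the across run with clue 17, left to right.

17 in 2 cells must be {8,9}; 16 in 2 cells must be {7,9}.
The 17 across and the 16 down share only 9, so R1C2 = 9.
The 16 across and the 17 down share only 9, so R2C1 = 9.
R2C2 = 16 − 9 = 7 completes the 16 across.
R1C1 = 17 − 9 = 8 completes the 17 across.

8, 9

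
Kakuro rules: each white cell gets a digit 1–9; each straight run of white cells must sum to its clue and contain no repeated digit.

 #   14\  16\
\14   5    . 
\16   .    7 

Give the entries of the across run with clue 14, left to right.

5 9

16 in 2 cells must be {7,9}.
R1C2 = 14 − 5 = 9 completes the 14 across.
R2C1 = 16 − 7 = 9 completes the 16 across.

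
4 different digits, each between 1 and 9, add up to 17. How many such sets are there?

4 distinct digits from 1–9 sum between 10 and 30.

9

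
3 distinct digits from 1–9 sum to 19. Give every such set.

3 distinct digits from 1–9 sum between 6 and 24.

{2,8,9}; {3,7,9}; {4,6,9}; {4,7,8}; {5,6,8}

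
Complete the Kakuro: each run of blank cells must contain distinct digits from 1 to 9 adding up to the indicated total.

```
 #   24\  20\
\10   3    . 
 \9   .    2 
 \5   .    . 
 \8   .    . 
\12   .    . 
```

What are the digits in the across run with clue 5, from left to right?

4, 1

R1C2 = 10 − 3 = 7 completes the 10 across.
R2C1 = 9 − 2 = 7 completes the 9 across.
Given what's placed, R5C2 must be 4 to fit the 12 across and 20 down.
R3C2 = 1: the only remaining digit allowed by both the 5 across and the 20 down.
R4C2 = 20 − 14 = 6 completes the 20 down.
R5C1 = 12 − 4 = 8 completes the 12 across.
R3C1 = 5 − 1 = 4 completes the 5 across.
R4C1 = 8 − 6 = 2 completes the 8 across.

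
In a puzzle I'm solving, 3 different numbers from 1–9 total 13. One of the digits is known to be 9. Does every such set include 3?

Yes

The only way to make 13 from 3 distinct digits under that restriction is {1,3,9}, which contains 3.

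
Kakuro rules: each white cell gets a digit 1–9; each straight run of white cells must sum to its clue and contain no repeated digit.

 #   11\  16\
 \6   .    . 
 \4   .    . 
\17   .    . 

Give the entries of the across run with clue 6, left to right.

4 in 2 cells must be {1,3}; 17 in 2 cells must be {8,9}.
The 17 across and the 11 down share only 8, so R3C1 = 8.
R3C2 = 17 − 8 = 9 completes the 17 across.
Given what's placed, R2C1 must be 1 to fit the 4 across and 11 down.
R2C2 = 4 − 1 = 3 completes the 4 across.
R1C1 = 11 − 9 = 2 completes the 11 down.
R1C2 = 6 − 2 = 4 completes the 6 across.

2 4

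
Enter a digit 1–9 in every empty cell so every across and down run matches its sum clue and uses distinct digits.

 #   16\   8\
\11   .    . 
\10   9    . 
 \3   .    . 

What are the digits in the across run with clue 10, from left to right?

3 in 2 cells must be {1,2}.
R2C2 = 10 − 9 = 1 completes the 10 across.
Given what's placed, R3C2 must be 2 to fit the 3 across and 8 down.
R1C2 = 8 − 3 = 5 completes the 8 down.
R3C1 = 3 − 2 = 1 completes the 3 across.
R1C1 = 11 − 5 = 6 completes the 11 across.

9, 1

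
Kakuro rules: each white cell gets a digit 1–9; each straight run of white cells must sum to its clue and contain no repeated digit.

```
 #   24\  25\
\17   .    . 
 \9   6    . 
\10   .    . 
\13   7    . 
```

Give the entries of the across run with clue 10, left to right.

17 in 2 cells must be {8,9}.
R2C2 = 9 − 6 = 3 completes the 9 across.
R4C2 = 13 − 7 = 6 completes the 13 across.
Given what's placed, R1C2 must be 9 to fit the 17 across and 25 down.
R3C2 = 25 − 18 = 7 completes the 25 down.
R1C1 = 17 − 9 = 8 completes the 17 across.
R3C1 = 10 − 7 = 3 completes the 10 across.

3 7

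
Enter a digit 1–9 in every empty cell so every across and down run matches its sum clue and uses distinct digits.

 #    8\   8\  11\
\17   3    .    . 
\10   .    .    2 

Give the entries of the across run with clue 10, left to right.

R1C3 = 11 − 2 = 9 completes the 11 down.
R2C1 = 8 − 3 = 5 completes the 8 down.
R2C2 = 10 − 7 = 3 completes the 10 across.
R1C2 = 17 − 12 = 5 completes the 17 across.

5, 3, 2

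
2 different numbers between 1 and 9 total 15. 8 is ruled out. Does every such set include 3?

No

The only way to make 15 from 2 distinct digits under that restriction is {6,9}, which does not contain 3.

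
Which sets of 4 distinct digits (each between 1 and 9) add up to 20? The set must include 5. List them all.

{1,5,6,8}; {2,4,5,9}; {2,5,6,7}; {3,4,5,8}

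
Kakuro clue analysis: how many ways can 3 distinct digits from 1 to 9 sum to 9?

3 distinct digits from 1–9 sum between 6 and 24.
Enumerating: {1,2,6}, {1,3,5}, {2,3,4}.

3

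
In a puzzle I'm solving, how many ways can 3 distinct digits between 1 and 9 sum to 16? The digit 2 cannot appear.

6

3 distinct digits from 1–9 sum between 6 and 24.
Dropping sets that contain 2.
Enumerating: {1,6,9}, {1,7,8}, {3,4,9}, {3,5,8}, {3,6,7}, {4,5,7}.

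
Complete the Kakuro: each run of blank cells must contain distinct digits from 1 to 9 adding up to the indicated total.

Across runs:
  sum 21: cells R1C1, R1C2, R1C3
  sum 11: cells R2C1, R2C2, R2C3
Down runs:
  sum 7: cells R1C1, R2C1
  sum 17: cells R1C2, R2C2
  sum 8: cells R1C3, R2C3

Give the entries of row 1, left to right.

17 in 2 cells must be {8,9}.
The 11 across and the 17 down share only 8, so R2C2 = 8.
R1C2 = 17 − 8 = 9 completes the 17 down.
Nothing is forced directly, so branch on R1C1, whose candidates are 4 or 5. If R1C1 = 4: then R1C3 would have to be in {8} for the 21 across but in {1,2,3,5,6,7} for the 8 down — contradiction. So R1C1 = 5.
R1C3 = 21 − 14 = 7 completes the 21 across.
R2C1 = 7 − 5 = 2 completes the 7 down.
R2C3 = 11 − 10 = 1 completes the 11 across.

5 9 7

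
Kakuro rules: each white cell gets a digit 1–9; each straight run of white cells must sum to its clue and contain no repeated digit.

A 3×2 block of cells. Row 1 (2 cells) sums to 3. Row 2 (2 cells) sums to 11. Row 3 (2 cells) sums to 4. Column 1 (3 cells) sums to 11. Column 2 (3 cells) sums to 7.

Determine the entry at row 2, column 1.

3 in 2 cells must be {1,2}; 4 in 2 cells must be {1,3}; 7 in 3 cells must be {1,2,4}.
The 4 across and the 7 down share only 1, so (3,2) = 1.
Given what's placed, (1,2) must be 2 to fit the 3 across and 7 down.
(2,2) = 7 − 3 = 4 completes the 7 down.
(3,1) = 4 − 1 = 3 completes the 4 across.
(1,1) = 3 − 2 = 1 completes the 3 across.
(2,1) = 11 − 4 = 7 completes the 11 across.

7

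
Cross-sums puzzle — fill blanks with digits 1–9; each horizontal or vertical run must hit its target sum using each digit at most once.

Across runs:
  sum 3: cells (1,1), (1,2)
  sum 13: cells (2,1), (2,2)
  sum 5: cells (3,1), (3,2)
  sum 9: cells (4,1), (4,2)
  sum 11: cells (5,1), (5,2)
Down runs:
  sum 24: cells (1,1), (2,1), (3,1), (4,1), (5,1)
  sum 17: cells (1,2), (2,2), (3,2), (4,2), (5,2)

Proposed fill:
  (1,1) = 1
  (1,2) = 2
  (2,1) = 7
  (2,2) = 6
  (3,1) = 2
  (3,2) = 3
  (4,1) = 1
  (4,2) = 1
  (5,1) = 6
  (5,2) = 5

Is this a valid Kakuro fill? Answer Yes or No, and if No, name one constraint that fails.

No — the across run (4,1)–(4,2) sums to 2, not 9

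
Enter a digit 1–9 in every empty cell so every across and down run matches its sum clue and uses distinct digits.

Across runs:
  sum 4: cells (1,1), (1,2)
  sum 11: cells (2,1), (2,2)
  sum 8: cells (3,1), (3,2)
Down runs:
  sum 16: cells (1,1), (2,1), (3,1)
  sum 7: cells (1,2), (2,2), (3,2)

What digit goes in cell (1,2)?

4 in 2 cells must be {1,3}; 7 in 3 cells must be {1,2,4}.
The 4 across and the 7 down share only 1, so (1,2) = 1.
Given what's placed, (3,2) must be 2 to fit the 8 across and 7 down.
(1,1) = 4 − 1 = 3 completes the 4 across.
(2,2) = 7 − 3 = 4 completes the 7 down.
(3,1) = 8 − 2 = 6 completes the 8 across.
(2,1) = 11 − 4 = 7 completes the 11 across.

1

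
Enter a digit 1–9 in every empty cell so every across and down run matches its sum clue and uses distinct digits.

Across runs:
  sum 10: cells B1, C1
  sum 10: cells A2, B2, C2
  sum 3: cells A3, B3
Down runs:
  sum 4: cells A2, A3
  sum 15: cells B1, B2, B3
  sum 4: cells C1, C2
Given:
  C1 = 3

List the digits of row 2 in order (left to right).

3 in 2 cells must be {1,2}; 4 in 2 cells must be {1,3}.
B1 = 10 − 3 = 7 completes the 10 across.
C2 = 4 − 3 = 1 completes the 4 down.
Only 1 fits A3 under both its across sum 3 and down sum 4.
B3 = 3 − 1 = 2 completes the 3 across.
A2 = 4 − 1 = 3 completes the 4 down.
B2 = 10 − 4 = 6 completes the 10 across.

3 6 1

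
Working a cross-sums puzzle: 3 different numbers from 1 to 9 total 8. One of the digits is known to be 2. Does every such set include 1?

Yes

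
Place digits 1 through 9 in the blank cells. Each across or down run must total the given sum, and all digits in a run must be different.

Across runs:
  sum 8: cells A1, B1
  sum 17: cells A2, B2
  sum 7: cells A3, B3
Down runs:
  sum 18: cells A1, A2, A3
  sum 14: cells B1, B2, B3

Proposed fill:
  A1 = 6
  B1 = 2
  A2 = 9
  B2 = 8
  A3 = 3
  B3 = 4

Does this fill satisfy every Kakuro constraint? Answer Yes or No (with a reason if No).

Yes

Across: 6+2=8; 9+8=17; 3+4=7. Down: 6+9+3=18; 2+8+4=14. No digit repeats within any run.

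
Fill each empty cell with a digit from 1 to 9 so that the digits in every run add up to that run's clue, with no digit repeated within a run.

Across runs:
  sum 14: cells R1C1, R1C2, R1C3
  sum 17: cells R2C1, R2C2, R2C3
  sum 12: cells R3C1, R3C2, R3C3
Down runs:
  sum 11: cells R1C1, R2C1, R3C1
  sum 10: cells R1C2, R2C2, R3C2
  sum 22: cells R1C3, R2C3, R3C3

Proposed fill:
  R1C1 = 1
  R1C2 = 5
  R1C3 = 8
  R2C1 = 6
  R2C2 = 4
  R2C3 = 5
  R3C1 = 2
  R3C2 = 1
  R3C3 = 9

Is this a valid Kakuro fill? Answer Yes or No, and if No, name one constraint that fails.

No — the down run R1C1–R3C1 sums to 9, not 11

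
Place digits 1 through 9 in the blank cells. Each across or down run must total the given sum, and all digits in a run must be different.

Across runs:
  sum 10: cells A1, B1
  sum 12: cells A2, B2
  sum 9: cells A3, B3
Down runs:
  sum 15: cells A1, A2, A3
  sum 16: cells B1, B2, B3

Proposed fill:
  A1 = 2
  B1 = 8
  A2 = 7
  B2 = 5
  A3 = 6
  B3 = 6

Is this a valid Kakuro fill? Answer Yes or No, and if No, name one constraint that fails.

No — the down run B1–B3 sums to 19, not 16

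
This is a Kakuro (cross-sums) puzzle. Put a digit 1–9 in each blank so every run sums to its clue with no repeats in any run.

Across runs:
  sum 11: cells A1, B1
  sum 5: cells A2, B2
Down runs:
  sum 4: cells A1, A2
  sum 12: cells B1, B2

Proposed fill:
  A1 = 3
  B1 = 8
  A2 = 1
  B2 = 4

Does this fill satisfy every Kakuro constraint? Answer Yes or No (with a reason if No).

Yes

Across: 3+8=11; 1+4=5. Down: 3+1=4; 8+4=12. No digit repeats within any run.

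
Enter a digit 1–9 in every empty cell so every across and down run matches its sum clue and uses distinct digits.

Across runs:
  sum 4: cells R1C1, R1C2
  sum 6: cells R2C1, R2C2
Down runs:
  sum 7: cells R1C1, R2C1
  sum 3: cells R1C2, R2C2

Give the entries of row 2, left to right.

4 in 2 cells must be {1,3}; 3 in 2 cells must be {1,2}.
The 4 across and the 3 down share only 1, so R1C2 = 1.
R2C2 = 3 − 1 = 2 completes the 3 down.
R1C1 = 4 − 1 = 3 completes the 4 across.
R2C1 = 6 − 2 = 4 completes the 6 across.

4 2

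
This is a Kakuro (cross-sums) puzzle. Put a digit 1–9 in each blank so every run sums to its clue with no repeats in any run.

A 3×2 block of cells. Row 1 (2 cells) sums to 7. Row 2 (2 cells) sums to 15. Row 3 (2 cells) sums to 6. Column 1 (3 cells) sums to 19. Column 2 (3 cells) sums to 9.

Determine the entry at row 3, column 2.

2

The 15 across and the 9 down share only 6, so (2,2) = 6.
(2,1) = 15 − 6 = 9 completes the 15 across.
Nothing is forced directly, so branch on (1,2), whose candidates are 1 or 2. If (1,2) = 2: then (1,1) would have to be in {5} for the 7 across but in {2,3,4,6,7,8} for the 19 down — contradiction. So (1,2) = 1.
(1,1) = 7 − 1 = 6 completes the 7 across.
(3,1) = 19 − 15 = 4 completes the 19 down.
(3,2) = 6 − 4 = 2 completes the 6 across.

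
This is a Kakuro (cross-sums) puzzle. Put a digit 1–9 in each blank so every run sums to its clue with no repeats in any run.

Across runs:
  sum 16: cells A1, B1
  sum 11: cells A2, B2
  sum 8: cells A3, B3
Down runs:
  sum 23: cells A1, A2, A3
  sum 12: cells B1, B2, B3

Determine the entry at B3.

2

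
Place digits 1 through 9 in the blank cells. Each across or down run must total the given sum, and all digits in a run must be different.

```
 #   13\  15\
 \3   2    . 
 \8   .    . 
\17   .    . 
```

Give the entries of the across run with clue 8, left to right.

3 5

3 in 2 cells must be {1,2}; 17 in 2 cells must be {8,9}.
R1C2 = 3 − 2 = 1 completes the 3 across.
Given what's placed, R3C1 must be 8 to fit the 17 across and 13 down.
R3C2 = 17 − 8 = 9 completes the 17 across.
R2C1 = 13 − 10 = 3 completes the 13 down.
R2C2 = 8 − 3 = 5 completes the 8 across.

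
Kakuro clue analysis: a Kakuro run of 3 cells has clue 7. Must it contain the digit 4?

Yes

The only way to make 7 from 3 distinct digits is {1,2,4}, which contains 4.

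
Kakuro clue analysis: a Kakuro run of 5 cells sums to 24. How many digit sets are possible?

11

5 distinct digits from 1–9 sum between 15 and 35.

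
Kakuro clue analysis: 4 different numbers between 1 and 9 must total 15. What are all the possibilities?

4 distinct digits from 1–9 sum between 10 and 30.

{1,2,3,9}; {1,2,4,8}; {1,2,5,7}; {1,3,4,7}; {1,3,5,6}; {2,3,4,6}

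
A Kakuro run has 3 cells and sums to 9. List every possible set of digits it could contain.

{1,2,6}; {1,3,5}; {2,3,4}

3 distinct digits from 1–9 sum between 6 and 24.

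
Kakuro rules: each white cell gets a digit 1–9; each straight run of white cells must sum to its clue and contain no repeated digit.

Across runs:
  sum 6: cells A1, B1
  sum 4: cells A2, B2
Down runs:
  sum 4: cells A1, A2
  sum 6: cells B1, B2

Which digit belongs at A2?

4 in 2 cells must be {1,3}.
The 6 across and the 4 down share only 1, so A1 = 1.
B1 = 6 − 1 = 5 completes the 6 across.
A2 = 4 − 1 = 3 completes the 4 down.
B2 = 4 − 3 = 1 completes the 4 across.

3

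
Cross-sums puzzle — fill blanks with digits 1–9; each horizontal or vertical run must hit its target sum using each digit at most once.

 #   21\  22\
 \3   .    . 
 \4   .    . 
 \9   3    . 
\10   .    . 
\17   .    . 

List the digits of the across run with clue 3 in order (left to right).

2 1

3 in 2 cells must be {1,2}; 4 in 2 cells must be {1,3}; 17 in 2 cells must be {8,9}.
R2C1 = 1: the only remaining digit allowed by both the 4 across and the 21 down.
R2C2 = 4 − 1 = 3 completes the 4 across.
R3C2 = 9 − 3 = 6 completes the 9 across.
R5C2 = 8: the only remaining digit allowed by both the 17 across and the 22 down.
Given what's placed, R1C1 must be 2 to fit the 3 across and 21 down.
R1C2 = 3 − 2 = 1 completes the 3 across.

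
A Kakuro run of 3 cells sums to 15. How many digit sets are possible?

8

3 distinct digits from 1–9 sum between 6 and 24.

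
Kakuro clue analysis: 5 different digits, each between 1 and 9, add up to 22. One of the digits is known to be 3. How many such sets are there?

6

5 distinct digits from 1–9 sum between 15 and 35.
Keeping only sets containing 3.
Enumerating: {1,2,3,7,9}, {1,3,4,5,9}, {1,3,4,6,8}, {1,3,5,6,7}, {2,3,4,5,8}, {2,3,4,6,7}.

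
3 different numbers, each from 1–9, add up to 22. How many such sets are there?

3 distinct digits from 1–9 sum between 6 and 24.
Enumerating: {5,8,9}, {6,7,9}.

2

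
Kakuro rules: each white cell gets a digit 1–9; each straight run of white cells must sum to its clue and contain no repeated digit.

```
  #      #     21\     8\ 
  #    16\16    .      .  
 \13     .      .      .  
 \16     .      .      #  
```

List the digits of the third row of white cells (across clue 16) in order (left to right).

16 in 2 cells must be {7,9}.
The 16 across and the 8 down share only 7, so R1C3 = 7.
R2C3 = 8 − 7 = 1 completes the 8 down.
R1C2 = 16 − 7 = 9 completes the 16 across.
R3C2 = 7: the only remaining digit allowed by both the 16 across and the 21 down.
R2C2 = 21 − 16 = 5 completes the 21 down.
R3C1 = 16 − 7 = 9 completes the 16 across.
R2C1 = 13 − 6 = 7 completes the 13 across.

9 7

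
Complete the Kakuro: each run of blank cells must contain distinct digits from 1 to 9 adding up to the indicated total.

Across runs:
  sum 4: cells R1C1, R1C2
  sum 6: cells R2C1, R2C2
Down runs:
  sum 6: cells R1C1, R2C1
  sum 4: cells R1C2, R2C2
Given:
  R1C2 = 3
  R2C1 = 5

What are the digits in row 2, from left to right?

5, 1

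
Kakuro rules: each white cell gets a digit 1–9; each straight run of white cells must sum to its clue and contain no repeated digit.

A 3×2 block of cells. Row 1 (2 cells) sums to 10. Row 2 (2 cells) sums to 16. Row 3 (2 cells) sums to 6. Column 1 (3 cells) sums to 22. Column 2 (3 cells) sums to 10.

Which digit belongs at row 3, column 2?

16 in 2 cells must be {7,9}.
The 16 across and the 10 down share only 7, so (2,2) = 7.
The 6 across and the 22 down share only 5, so (3,1) = 5.
(3,2) = 6 − 5 = 1 completes the 6 across.
(1,2) = 10 − 8 = 2 completes the 10 down.
(2,1) = 16 − 7 = 9 completes the 16 across.
(1,1) = 10 − 2 = 8 completes the 10 across.

1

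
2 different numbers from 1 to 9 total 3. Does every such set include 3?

No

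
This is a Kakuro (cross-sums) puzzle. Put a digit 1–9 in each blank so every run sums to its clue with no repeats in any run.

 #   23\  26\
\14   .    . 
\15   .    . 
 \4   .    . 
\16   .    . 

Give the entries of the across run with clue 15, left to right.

9, 6

4 in 2 cells must be {1,3}; 16 in 2 cells must be {7,9}.
Only 3 fits R3C2 under both its across sum 4 and down sum 26.
Given what's placed, R4C2 must be 9 to fit the 16 across and 26 down.
R3C1 = 4 − 3 = 1 completes the 4 across.
R4C1 = 16 − 9 = 7 completes the 16 across.
No cell is forced outright now. R1C1 can only be 6 or 9 (the digits allowed by both its 14 across and its 23 down). If R1C1 = 9: then R1C2 would have to be in {5} for the 14 across but in {6,8} for the 26 down — contradiction. So R1C1 = 6.
R1C2 = 14 − 6 = 8 completes the 14 across.
R2C1 = 23 − 14 = 9 completes the 23 down.
R2C2 = 15 − 9 = 6 completes the 15 across.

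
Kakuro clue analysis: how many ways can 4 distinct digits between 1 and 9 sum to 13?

4 distinct digits from 1–9 sum between 10 and 30.
Enumerating: {1,2,3,7}, {1,2,4,6}, {1,3,4,5}.

3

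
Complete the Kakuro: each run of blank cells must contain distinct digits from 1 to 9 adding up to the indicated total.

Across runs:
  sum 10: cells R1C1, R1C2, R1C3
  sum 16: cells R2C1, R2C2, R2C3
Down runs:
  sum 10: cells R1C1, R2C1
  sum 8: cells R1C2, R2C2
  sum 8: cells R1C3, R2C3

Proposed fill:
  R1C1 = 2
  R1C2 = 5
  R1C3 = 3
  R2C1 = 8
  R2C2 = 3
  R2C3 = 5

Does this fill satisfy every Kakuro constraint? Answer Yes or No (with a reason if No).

Yes

Across: 2+5+3=10; 8+3+5=16. Down: 2+8=10; 5+3=8; 3+5=8. No digit repeats within any run.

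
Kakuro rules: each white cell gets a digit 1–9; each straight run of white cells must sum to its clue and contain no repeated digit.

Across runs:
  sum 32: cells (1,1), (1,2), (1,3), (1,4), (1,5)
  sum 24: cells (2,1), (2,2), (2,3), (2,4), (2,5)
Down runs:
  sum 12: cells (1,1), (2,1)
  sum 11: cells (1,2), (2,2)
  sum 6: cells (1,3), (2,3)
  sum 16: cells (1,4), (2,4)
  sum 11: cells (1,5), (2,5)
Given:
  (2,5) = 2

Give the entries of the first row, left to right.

16 in 2 cells must be {7,9}.
(1,5) = 11 − 2 = 9 completes the 11 down.
Given what's placed, (1,4) must be 7 to fit the 32 across and 16 down.
(2,4) = 16 − 7 = 9 completes the 16 down.
No cell is forced outright now. (1,3) can only be 2 or 5 (the digits allowed by both its 32 across and its 6 down). If (1,3) = 2: that forces (1,1) = 8, (1,2) = 6, (2,1) = 4, after which (2,2) would have to be in {1,3,6,8} for the 24 across but in {5} for the 11 down — contradiction. So (1,3) = 5.
(2,3) = 6 − 5 = 1 completes the 6 down.
Nothing is forced directly, so branch on (1,1), whose candidates are 3 or 8. If (1,1) = 3: that forces (1,2) = 8, after which (2,1) would have to be in {4,5,7,8} for the 24 across but in {9} for the 12 down — contradiction. So (1,1) = 8.
(1,2) = 32 − 29 = 3 completes the 32 across.

8, 3, 5, 7, 9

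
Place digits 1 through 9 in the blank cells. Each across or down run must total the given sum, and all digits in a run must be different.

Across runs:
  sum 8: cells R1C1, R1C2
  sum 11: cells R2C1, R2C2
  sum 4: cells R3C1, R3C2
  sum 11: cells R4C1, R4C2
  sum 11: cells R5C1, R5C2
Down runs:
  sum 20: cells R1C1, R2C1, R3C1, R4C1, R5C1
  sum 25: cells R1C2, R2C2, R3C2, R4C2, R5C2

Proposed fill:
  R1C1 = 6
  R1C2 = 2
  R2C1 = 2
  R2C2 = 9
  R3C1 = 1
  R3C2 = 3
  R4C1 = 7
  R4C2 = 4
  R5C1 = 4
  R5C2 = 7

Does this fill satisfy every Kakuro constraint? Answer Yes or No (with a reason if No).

Yes

Across: 6+2=8; 2+9=11; 1+3=4; 7+4=11; 4+7=11. Down: 6+2+1+7+4=20; 2+9+3+4+7=25. No digit repeats within any run.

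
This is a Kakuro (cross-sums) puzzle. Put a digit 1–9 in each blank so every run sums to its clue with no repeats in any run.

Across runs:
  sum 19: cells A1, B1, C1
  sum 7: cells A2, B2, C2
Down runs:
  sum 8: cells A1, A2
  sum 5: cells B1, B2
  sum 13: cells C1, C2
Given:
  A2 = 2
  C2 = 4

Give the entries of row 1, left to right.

6 4 9

7 in 3 cells must be {1,2,4}.
A1 = 8 − 2 = 6 completes the 8 down.
Given what's placed, B1 must be 4 to fit the 19 across and 5 down.
C1 = 19 − 10 = 9 completes the 19 across.
B2 = 7 − 6 = 1 completes the 7 across.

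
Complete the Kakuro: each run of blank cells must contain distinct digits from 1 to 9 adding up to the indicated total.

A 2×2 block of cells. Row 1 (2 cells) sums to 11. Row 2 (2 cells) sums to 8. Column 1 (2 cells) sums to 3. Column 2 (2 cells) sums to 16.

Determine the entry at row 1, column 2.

9

3 in 2 cells must be {1,2}; 16 in 2 cells must be {7,9}.
The 11 across and the 3 down share only 2, so (1,1) = 2.
(1,2) = 11 − 2 = 9 completes the 11 across.
(2,1) = 3 − 2 = 1 completes the 3 down.
(2,2) = 8 − 1 = 7 completes the 8 across.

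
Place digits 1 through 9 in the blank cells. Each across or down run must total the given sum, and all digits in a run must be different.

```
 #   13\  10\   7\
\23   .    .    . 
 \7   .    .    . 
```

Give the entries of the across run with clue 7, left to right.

23 in 3 cells must be {6,8,9}; 7 in 3 cells must be {1,2,4}.
The 23 across and the 7 down share only 6, so R1C3 = 6.
The 7 across and the 13 down share only 4, so R2C1 = 4.
R2C3 = 7 − 6 = 1 completes the 7 down.
R1C1 = 13 − 4 = 9 completes the 13 down.
R1C2 = 23 − 15 = 8 completes the 23 across.
R2C2 = 7 − 5 = 2 completes the 7 across.

4 2 1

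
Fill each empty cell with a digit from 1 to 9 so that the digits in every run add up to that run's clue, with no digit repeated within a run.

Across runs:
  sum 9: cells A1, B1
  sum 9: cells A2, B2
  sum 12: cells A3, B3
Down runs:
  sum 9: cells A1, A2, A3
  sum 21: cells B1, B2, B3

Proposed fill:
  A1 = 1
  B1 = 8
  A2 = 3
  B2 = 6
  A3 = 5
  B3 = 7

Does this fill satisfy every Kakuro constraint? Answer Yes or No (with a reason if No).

Across: 1+8=9; 3+6=9; 5+7=12. Down: 1+3+5=9; 8+6+7=21. No digit repeats within any run.

Yes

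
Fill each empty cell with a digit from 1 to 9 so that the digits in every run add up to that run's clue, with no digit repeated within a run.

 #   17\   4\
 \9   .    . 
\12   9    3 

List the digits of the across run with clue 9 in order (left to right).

8, 1

17 in 2 cells must be {8,9}; 4 in 2 cells must be {1,3}.
R1C1 = 17 − 9 = 8 completes the 17 down.
R1C2 = 9 − 8 = 1 completes the 9 across.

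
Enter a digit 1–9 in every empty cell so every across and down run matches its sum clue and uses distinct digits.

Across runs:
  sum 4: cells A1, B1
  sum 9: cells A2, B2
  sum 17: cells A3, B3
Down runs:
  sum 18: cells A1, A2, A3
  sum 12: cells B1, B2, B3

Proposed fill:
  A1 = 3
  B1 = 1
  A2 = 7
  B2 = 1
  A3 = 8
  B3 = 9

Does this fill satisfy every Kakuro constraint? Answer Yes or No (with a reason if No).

No — the down run B1–B3 sums to 11, not 12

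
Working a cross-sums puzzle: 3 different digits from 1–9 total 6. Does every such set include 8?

The only way to make 6 from 3 distinct digits is {1,2,3}, which does not contain 8.

No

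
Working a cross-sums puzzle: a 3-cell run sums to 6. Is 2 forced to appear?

Yes

The only way to make 6 from 3 distinct digits is {1,2,3}, which contains 2.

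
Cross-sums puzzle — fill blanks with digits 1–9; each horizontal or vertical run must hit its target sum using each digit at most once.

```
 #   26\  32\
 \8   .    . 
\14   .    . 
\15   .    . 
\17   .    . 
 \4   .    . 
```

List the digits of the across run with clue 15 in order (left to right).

17 in 2 cells must be {8,9}; 4 in 2 cells must be {1,3}.
Only 3 fits R5C2 under both its across sum 4 and down sum 32.
R5C1 = 4 − 3 = 1 completes the 4 across.
Nothing is forced directly, so branch on R1C2, whose candidates are 5 or 7. If R1C2 = 7: then R1C1 would have to be in {1} for the 8 across but in {2,3,4,5,6,7,8,9} for the 26 down — contradiction. So R1C2 = 5.
R1C1 = 8 − 5 = 3 completes the 8 across.
No cell is forced outright now. R4C1 can only be 8 or 9 (the digits allowed by both its 17 across and its 26 down). If R4C1 = 8: that forces R3C1 = 9, after which R3C2 would have to be in {6} for the 15 across but in {7,8,9} for the 32 down — contradiction. So R4C1 = 9.
R4C2 = 17 − 9 = 8 completes the 17 across.
Given what's placed, R2C2 must be 9 to fit the 14 across and 32 down.
R3C2 = 32 − 25 = 7 completes the 32 down.
R2C1 = 14 − 9 = 5 completes the 14 across.
R3C1 = 15 − 7 = 8 completes the 15 across.

8 7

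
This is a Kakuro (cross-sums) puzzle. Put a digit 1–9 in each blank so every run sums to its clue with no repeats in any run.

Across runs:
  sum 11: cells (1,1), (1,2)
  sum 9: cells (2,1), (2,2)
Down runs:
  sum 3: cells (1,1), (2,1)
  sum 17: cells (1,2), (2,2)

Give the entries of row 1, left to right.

2 9

3 in 2 cells must be {1,2}; 17 in 2 cells must be {8,9}.
The 11 across and the 3 down share only 2, so (1,1) = 2.
(1,2) = 11 − 2 = 9 completes the 11 across.
(2,1) = 3 − 2 = 1 completes the 3 down.
(2,2) = 9 − 1 = 8 completes the 9 across.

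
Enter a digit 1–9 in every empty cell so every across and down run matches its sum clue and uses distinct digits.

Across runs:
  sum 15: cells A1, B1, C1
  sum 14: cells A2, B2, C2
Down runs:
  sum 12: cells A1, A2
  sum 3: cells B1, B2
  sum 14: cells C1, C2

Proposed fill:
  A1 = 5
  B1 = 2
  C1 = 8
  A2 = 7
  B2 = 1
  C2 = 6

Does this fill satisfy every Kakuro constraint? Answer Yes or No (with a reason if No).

Across: 5+2+8=15; 7+1+6=14. Down: 5+7=12; 2+1=3; 8+6=14. No digit repeats within any run.

Yes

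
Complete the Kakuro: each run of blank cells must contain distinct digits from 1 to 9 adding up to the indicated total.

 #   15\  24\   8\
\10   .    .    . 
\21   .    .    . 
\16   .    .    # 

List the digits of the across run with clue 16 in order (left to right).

16 in 2 cells must be {7,9}; 24 in 3 cells must be {7,8,9}.
Only 7 fits R1C2 under both its across sum 10 and down sum 24.
Given what's placed, R3C2 must be 9 to fit the 16 across and 24 down.
R2C2 = 24 − 16 = 8 completes the 24 down.
R3C1 = 16 − 9 = 7 completes the 16 across.

7, 9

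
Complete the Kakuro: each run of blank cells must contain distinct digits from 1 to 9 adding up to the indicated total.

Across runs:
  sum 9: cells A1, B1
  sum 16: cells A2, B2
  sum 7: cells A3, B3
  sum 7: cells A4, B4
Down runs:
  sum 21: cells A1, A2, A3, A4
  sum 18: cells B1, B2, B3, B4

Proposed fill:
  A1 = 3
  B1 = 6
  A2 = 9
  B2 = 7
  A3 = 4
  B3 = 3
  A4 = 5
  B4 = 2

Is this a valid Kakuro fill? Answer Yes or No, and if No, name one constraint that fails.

Yes

Across: 3+6=9; 9+7=16; 4+3=7; 5+2=7. Down: 3+9+4+5=21; 6+7+3+2=18. No digit repeats within any run.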